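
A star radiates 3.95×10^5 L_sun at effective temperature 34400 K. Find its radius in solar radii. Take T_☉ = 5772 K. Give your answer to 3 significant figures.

17.7 solar radii

R/R_☉ = √(L/L_☉) / (T/T_☉)² = √(3.95×10^5) / (5.960)²
       = 628.5 / 35.52 = 17.69.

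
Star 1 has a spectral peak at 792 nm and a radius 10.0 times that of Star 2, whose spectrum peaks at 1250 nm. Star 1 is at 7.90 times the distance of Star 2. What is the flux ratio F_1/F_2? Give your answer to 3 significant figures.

9.94

Wien's law: T_1/T_2 = λ_2/λ_1 = 1250/792 = 1.578.
L_1/L_2 = (R_1/R_2)²(T_1/T_2)⁴ = (10.0)²(1.578)⁴ = 620.5.
F_1/F_2 = (L_1/L_2)/(d_1/d_2)² = 620.5/(7.90)² = 9.942.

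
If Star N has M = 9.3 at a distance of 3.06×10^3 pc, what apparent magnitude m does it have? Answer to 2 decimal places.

21.73

m = M + 5 log₁₀(d/10 pc) = 9.3 + 5 log₁₀(3.06×10^3/10)
  = 9.3 + 5 × 2.486 = 9.3 + 12.43 = 21.73.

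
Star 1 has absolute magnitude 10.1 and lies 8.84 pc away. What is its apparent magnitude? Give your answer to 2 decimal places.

9.83

m = M + 5 log₁₀(d/10 pc) = 10.1 + 5 log₁₀(8.84/10)
  = 10.1 + 5 × -0.054 = 10.1 + -0.27 = 9.83.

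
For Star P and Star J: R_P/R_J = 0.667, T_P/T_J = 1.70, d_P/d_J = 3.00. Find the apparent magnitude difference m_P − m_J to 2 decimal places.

L_P/L_J = (0.667)²(1.70)⁴ = 3.716.
F_P/F_J = (L_P/L_J)/(d_P/d_J)² = 3.716/9.000 = 0.4129.
m_P − m_J = −2.5 log₁₀(0.4129) = 0.96.

0.96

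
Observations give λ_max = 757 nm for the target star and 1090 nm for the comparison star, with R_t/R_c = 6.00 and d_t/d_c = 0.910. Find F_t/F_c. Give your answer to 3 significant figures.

187

Wien's law: T_t/T_c = λ_c/λ_t = 1090/757 = 1.440.
L_t/L_c = (R_t/R_c)²(T_t/T_c)⁴ = (6.00)²(1.440)⁴ = 154.7.
F_t/F_c = (L_t/L_c)/(d_t/d_c)² = 154.7/(0.910)² = 186.9.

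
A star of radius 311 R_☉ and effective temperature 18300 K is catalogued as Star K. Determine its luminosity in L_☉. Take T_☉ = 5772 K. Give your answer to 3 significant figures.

9.77×10^6 L_☉

L/L_☉ = (R/R_☉)² (T/T_☉)⁴ = (311)² × (18300/5772)⁴
       = 9.672×10^4 × (3.170)⁴ = 9.672×10^4 × 101.0 = 9.773×10^6.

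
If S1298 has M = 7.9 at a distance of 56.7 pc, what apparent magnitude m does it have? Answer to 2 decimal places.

11.67

m = M + 5 log₁₀(d/10 pc) = 7.9 + 5 log₁₀(56.7/10)
  = 7.9 + 5 × 0.754 = 7.9 + 3.77 = 11.67.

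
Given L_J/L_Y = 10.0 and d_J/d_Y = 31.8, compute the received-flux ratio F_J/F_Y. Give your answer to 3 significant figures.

F = L/(4πd²), so F_J/F_Y = (L_J/L_Y) / (d_J/d_Y)²
= 10.0 / (31.8)² = 10.0 / 1011 = 0.009889.

0.00989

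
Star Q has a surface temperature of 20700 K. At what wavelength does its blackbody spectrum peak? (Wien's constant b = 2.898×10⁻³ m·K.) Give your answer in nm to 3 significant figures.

140 nm

λ_max = b/T = 2.898×10⁻³ / 20700 = 1.40×10^-7 m = 140.0 nm.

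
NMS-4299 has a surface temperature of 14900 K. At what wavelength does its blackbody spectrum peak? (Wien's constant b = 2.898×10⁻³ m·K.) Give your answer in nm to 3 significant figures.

λ_max = b/T = 2.898×10⁻³ / 14900 = 1.94×10^-7 m = 194.5 nm.

194 nm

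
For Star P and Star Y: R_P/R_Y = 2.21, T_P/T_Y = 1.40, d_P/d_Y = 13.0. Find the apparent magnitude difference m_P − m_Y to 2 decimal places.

L_P/L_Y = (2.21)²(1.40)⁴ = 18.76.
F_P/F_Y = (L_P/L_Y)/(d_P/d_Y)² = 18.76/169.0 = 0.1110.
m_P − m_Y = −2.5 log₁₀(0.1110) = 2.39.

2.39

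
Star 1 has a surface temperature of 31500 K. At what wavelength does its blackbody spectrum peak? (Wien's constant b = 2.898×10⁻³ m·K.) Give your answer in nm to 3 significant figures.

92.0 nm

λ_max = b/T = 2.898×10⁻³ / 31500 = 9.20×10^-8 m = 92.00 nm.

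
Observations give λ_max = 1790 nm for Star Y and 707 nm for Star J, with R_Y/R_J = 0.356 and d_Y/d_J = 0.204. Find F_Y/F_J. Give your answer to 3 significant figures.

Wien's law: T_Y/T_J = λ_J/λ_Y = 707/1790 = 0.3950.
L_Y/L_J = (R_Y/R_J)²(T_Y/T_J)⁴ = (0.356)²(0.3950)⁴ = 0.003084.
F_Y/F_J = (L_Y/L_J)/(d_Y/d_J)² = 0.003084/(0.204)² = 0.07411.

0.0741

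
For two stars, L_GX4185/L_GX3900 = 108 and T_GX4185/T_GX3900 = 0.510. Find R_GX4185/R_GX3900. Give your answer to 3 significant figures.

L ∝ R²T⁴ gives R ∝ √L / T², so
R_GX4185/R_GX3900 = √(108) / (0.510)² = 10.39 / 0.2601 = 39.96.

40.0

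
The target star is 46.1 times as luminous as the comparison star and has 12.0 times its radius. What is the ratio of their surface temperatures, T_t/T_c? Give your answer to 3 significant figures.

L ∝ R²T⁴ gives T ∝ (L/R²)^(1/4), so
T_t/T_c = (46.1 / 12.0²)^(1/4) = (0.3201)^(1/4) = 0.7522.

0.752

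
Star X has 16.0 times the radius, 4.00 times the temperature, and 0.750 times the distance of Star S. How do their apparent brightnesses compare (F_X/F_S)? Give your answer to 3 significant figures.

1.17×10^5

L_X/L_S = (R_X/R_S)²(T_X/T_S)⁴ = (16.0)² × (4.00)⁴ = 6.554×10^4.
F_X/F_S = (L_X/L_S)/(d_X/d_S)² = 6.554×10^4 / (0.750)² = 1.165×10^5.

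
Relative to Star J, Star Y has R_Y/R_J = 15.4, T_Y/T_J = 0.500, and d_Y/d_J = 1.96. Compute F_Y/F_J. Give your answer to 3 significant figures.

3.86

L_Y/L_J = (R_Y/R_J)²(T_Y/T_J)⁴ = (15.4)² × (0.500)⁴ = 14.82.
F_Y/F_J = (L_Y/L_J)/(d_Y/d_J)² = 14.82 / (1.96)² = 3.858.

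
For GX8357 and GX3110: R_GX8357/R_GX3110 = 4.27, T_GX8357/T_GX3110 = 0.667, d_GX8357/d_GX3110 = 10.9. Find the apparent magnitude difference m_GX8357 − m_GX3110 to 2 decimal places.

3.79

L_GX8357/L_GX3110 = (4.27)²(0.667)⁴ = 3.609.
F_GX8357/F_GX3110 = (L_GX8357/L_GX3110)/(d_GX8357/d_GX3110)² = 3.609/118.8 = 0.03037.
m_GX8357 − m_GX3110 = −2.5 log₁₀(0.03037) = 3.79.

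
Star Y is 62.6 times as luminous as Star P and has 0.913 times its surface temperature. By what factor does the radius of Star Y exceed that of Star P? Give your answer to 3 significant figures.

9.49

L ∝ R²T⁴ gives R ∝ √L / T², so
R_Y/R_P = √(62.6) / (0.913)² = 7.912 / 0.8336 = 9.492.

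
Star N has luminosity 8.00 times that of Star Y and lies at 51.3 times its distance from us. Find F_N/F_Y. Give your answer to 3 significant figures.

F = L/(4πd²), so F_N/F_Y = (L_N/L_Y) / (d_N/d_Y)²
= 8.00 / (51.3)² = 8.00 / 2632 = 0.003040.

0.00304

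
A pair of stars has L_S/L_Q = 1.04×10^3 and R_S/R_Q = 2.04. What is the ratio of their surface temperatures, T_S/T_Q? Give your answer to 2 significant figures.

4.0

L ∝ R²T⁴ gives T ∝ (L/R²)^(1/4), so
T_S/T_Q = (1.04×10^3 / 2.04²)^(1/4) = (249.9)^(1/4) = 3.976.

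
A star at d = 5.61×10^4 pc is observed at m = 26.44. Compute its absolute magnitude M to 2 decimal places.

M = m − 5 log₁₀(d/10 pc) = 26.44 − 5 log₁₀(5.61×10^4/10)
  = 26.44 − 5 × 3.749 = 26.44 − 18.74 = 7.70.

7.70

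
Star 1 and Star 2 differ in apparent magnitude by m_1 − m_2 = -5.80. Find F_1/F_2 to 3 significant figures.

209

F_1/F_2 = 10^(−(m_1 − m_2)/2.5) = 10^(5.80/2.5) = 10^2.320 = 208.9.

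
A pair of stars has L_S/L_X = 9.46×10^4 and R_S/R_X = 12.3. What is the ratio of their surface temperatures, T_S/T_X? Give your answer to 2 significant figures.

L ∝ R²T⁴ gives T ∝ (L/R²)^(1/4), so
T_S/T_X = (9.46×10^4 / 12.3²)^(1/4) = (625.3)^(1/4) = 5.001.

5.0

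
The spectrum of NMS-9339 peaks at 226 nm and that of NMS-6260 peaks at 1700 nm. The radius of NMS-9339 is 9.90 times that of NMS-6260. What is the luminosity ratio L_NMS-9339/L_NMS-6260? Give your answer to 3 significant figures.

3.14×10^5

Wien's law gives T ∝ 1/λ_max, so T_NMS-9339/T_NMS-6260 = λ_NMS-6260/λ_NMS-9339 = 1700/226 = 7.522.
Then L ∝ R²T⁴ gives L_NMS-9339/L_NMS-6260 = (9.90)² × (7.522)⁴ = 98.01 × 3202 = 3.138×10^5.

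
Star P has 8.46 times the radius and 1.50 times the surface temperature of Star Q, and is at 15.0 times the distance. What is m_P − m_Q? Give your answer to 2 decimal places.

-0.52

L_P/L_Q = (8.46)²(1.50)⁴ = 362.3.
F_P/F_Q = (L_P/L_Q)/(d_P/d_Q)² = 362.3/225.0 = 1.610.
m_P − m_Q = −2.5 log₁₀(1.610) = -0.52.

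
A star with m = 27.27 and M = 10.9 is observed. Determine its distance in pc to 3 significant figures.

1.88×10^4 pc

m − M = 5 log₁₀(d/10 pc)
27.27 − (10.9) = 16.37 = 5 log₁₀(d/10)
d = 10 × 10^(16.37/5) = 10 × 10^3.274 = 1.879×10^4 pc.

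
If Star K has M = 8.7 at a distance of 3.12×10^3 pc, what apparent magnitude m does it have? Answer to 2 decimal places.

21.17

m = M + 5 log₁₀(d/10 pc) = 8.7 + 5 log₁₀(3.12×10^3/10)
  = 8.7 + 5 × 2.494 = 8.7 + 12.47 = 21.17.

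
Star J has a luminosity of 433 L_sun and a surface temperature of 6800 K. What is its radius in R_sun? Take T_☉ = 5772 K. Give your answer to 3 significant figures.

R/R_☉ = √(L/L_☉) / (T/T_☉)² = √(433) / (1.178)²
       = 20.81 / 1.388 = 14.99.

15.0 R_sun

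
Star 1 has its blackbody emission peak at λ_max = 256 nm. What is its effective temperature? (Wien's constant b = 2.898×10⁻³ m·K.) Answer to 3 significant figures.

T = b/λ_max = 2.898×10⁻³ / (256×10⁻⁹) = 1.132×10^4 K.

1.13×10^4 K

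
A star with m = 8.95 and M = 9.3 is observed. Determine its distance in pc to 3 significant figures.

8.51 pc

m − M = 5 log₁₀(d/10 pc)
8.95 − (9.3) = -0.35 = 5 log₁₀(d/10)
d = 10 × 10^(-0.35/5) = 10 × 10^-0.070 = 8.511 pc.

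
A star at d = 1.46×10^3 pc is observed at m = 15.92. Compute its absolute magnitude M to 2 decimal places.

5.10

M = m − 5 log₁₀(d/10 pc) = 15.92 − 5 log₁₀(1.46×10^3/10)
  = 15.92 − 5 × 2.164 = 15.92 − 10.82 = 5.10.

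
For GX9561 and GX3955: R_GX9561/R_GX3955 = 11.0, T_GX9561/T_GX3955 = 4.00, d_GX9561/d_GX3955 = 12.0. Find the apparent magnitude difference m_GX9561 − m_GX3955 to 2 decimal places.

L_GX9561/L_GX3955 = (11.0)²(4.00)⁴ = 3.098×10^4.
F_GX9561/F_GX3955 = (L_GX9561/L_GX3955)/(d_GX9561/d_GX3955)² = 3.098×10^4/144.0 = 215.1.
m_GX9561 − m_GX3955 = −2.5 log₁₀(215.1) = -5.83.

-5.83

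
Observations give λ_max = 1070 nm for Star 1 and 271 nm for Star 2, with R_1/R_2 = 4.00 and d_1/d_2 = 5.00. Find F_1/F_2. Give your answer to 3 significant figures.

Wien's law: T_1/T_2 = λ_2/λ_1 = 271/1070 = 0.2533.
L_1/L_2 = (R_1/R_2)²(T_1/T_2)⁴ = (4.00)²(0.2533)⁴ = 0.06584.
F_1/F_2 = (L_1/L_2)/(d_1/d_2)² = 0.06584/(5.00)² = 0.002633.

0.00263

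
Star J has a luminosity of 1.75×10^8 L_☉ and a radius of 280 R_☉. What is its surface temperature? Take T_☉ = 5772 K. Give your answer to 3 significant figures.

3.97×10^4 K

T/T_☉ = (L/L_☉)^(1/4) / (R/R_☉)^(1/2)
T = 5772 × (1.75×10^8)^(1/4) / √(280) = 5772 × 115.0 / 16.73 = 3.967×10^4 K.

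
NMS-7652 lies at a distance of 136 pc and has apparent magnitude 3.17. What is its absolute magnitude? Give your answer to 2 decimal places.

M = m − 5 log₁₀(d/10 pc) = 3.17 − 5 log₁₀(136/10)
  = 3.17 − 5 × 1.134 = 3.17 − 5.67 = -2.50.

-2.50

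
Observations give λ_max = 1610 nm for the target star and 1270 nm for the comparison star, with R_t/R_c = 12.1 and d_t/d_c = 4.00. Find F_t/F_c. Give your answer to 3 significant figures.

Wien's law: T_t/T_c = λ_c/λ_t = 1270/1610 = 0.7888.
L_t/L_c = (R_t/R_c)²(T_t/T_c)⁴ = (12.1)²(0.7888)⁴ = 56.69.
F_t/F_c = (L_t/L_c)/(d_t/d_c)² = 56.69/(4.00)² = 3.543.

3.54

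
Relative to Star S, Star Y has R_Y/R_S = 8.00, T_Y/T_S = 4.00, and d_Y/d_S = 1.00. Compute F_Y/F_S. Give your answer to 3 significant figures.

1.64×10^4

L_Y/L_S = (R_Y/R_S)²(T_Y/T_S)⁴ = (8.00)² × (4.00)⁴ = 1.638×10^4.
F_Y/F_S = (L_Y/L_S)/(d_Y/d_S)² = 1.638×10^4 / (1.00)² = 1.638×10^4.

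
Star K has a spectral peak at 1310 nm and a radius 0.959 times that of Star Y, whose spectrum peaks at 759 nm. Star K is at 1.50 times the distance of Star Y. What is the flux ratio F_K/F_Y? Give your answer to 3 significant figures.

0.0461

Wien's law: T_K/T_Y = λ_Y/λ_K = 759/1310 = 0.5794.
L_K/L_Y = (R_K/R_Y)²(T_K/T_Y)⁴ = (0.959)²(0.5794)⁴ = 0.1036.
F_K/F_Y = (L_K/L_Y)/(d_K/d_Y)² = 0.1036/(1.50)² = 0.04606.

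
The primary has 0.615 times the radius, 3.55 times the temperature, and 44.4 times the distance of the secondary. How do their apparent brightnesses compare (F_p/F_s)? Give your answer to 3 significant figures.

0.0305

L_p/L_s = (R_p/R_s)²(T_p/T_s)⁴ = (0.615)² × (3.55)⁴ = 60.07.
F_p/F_s = (L_p/L_s)/(d_p/d_s)² = 60.07 / (44.4)² = 0.03047.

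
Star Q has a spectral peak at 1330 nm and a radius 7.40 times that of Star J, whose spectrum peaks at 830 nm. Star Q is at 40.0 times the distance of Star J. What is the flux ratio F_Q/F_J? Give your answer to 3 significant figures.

Wien's law: T_Q/T_J = λ_J/λ_Q = 830/1330 = 0.6241.
L_Q/L_J = (R_Q/R_J)²(T_Q/T_J)⁴ = (7.40)²(0.6241)⁴ = 8.306.
F_Q/F_J = (L_Q/L_J)/(d_Q/d_J)² = 8.306/(40.0)² = 0.005191.

0.00519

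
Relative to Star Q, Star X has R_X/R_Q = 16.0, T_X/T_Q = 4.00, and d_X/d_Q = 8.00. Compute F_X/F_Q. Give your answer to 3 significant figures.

L_X/L_Q = (R_X/R_Q)²(T_X/T_Q)⁴ = (16.0)² × (4.00)⁴ = 6.554×10^4.
F_X/F_Q = (L_X/L_Q)/(d_X/d_Q)² = 6.554×10^4 / (8.00)² = 1024.

1.02×10^3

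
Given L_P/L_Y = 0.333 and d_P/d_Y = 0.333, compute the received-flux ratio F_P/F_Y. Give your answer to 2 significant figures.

3.0

F = L/(4πd²), so F_P/F_Y = (L_P/L_Y) / (d_P/d_Y)²
= 0.333 / (0.333)² = 0.333 / 0.1109 = 3.003.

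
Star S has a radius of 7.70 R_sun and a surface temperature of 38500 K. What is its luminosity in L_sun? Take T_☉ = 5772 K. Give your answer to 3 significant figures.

L/L_☉ = (R/R_☉)² (T/T_☉)⁴ = (7.70)² × (38500/5772)⁴
       = 59.29 × (6.670)⁴ = 59.29 × 1979 = 1.174×10^5.

1.17×10^5 L_sun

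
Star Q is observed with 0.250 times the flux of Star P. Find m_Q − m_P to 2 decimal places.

1.51

m_Q − m_P = −2.5 log₁₀(F_Q/F_P) = −2.5 log₁₀(0.250) = −2.5 × (-0.602) = 1.505.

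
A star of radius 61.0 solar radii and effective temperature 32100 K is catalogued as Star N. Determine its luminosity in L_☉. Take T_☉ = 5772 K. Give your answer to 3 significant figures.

3.56×10^6 L_☉

L/L_☉ = (R/R_☉)² (T/T_☉)⁴ = (61.0)² × (32100/5772)⁴
       = 3721 × (5.561)⁴ = 3721 × 956.6 = 3.559×10^6.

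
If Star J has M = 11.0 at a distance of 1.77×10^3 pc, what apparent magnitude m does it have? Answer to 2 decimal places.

m = M + 5 log₁₀(d/10 pc) = 11.0 + 5 log₁₀(1.77×10^3/10)
  = 11.0 + 5 × 2.248 = 11.0 + 11.24 = 22.24.

22.24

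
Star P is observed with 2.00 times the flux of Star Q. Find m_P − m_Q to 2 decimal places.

m_P − m_Q = −2.5 log₁₀(F_P/F_Q) = −2.5 log₁₀(2.00) = −2.5 × (0.301) = -0.753.

-0.75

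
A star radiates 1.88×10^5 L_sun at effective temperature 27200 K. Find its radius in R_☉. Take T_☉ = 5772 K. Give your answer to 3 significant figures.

R/R_☉ = √(L/L_☉) / (T/T_☉)² = √(1.88×10^5) / (4.712)²
       = 433.6 / 22.21 = 19.53.

19.5 R_☉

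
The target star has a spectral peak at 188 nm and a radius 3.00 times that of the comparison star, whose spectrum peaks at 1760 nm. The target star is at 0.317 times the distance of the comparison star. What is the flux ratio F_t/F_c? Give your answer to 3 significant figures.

6.88×10^5

Wien's law: T_t/T_c = λ_c/λ_t = 1760/188 = 9.362.
L_t/L_c = (R_t/R_c)²(T_t/T_c)⁴ = (3.00)²(9.362)⁴ = 6.913×10^4.
F_t/F_c = (L_t/L_c)/(d_t/d_c)² = 6.913×10^4/(0.317)² = 6.879×10^5.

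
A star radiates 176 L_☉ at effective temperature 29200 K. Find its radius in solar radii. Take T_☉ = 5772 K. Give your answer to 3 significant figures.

R/R_☉ = √(L/L_☉) / (T/T_☉)² = √(176) / (5.059)²
       = 13.27 / 25.59 = 0.5184.

0.518 solar radii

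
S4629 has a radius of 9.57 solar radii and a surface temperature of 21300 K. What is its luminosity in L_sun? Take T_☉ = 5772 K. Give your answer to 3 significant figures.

L/L_☉ = (R/R_☉)² (T/T_☉)⁴ = (9.57)² × (21300/5772)⁴
       = 91.58 × (3.690)⁴ = 91.58 × 185.4 = 1.698×10^4.

1.70×10^4 L_sun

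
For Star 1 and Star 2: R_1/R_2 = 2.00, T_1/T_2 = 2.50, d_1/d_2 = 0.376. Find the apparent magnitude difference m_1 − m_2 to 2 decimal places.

L_1/L_2 = (2.00)²(2.50)⁴ = 156.2.
F_1/F_2 = (L_1/L_2)/(d_1/d_2)² = 156.2/0.1414 = 1105.
m_1 − m_2 = −2.5 log₁₀(1105) = -7.61.

-7.61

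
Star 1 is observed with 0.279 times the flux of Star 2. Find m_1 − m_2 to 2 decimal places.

m_1 − m_2 = −2.5 log₁₀(F_1/F_2) = −2.5 log₁₀(0.279) = −2.5 × (-0.554) = 1.386.

1.39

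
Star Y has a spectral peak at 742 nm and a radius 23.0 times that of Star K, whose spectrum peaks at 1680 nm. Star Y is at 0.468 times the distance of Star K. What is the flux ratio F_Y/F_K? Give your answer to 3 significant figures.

6.35×10^4

Wien's law: T_Y/T_K = λ_K/λ_Y = 1680/742 = 2.264.
L_Y/L_K = (R_Y/R_K)²(T_Y/T_K)⁴ = (23.0)²(2.264)⁴ = 1.390×10^4.
F_Y/F_K = (L_Y/L_K)/(d_Y/d_K)² = 1.390×10^4/(0.468)² = 6.347×10^4.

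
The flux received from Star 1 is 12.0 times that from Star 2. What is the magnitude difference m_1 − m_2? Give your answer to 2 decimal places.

-2.70

m_1 − m_2 = −2.5 log₁₀(F_1/F_2) = −2.5 log₁₀(12.0) = −2.5 × (1.079) = -2.698.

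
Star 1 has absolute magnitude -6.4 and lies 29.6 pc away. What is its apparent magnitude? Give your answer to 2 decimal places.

m = M + 5 log₁₀(d/10 pc) = -6.4 + 5 log₁₀(29.6/10)
  = -6.4 + 5 × 0.471 = -6.4 + 2.36 = -4.04.

-4.04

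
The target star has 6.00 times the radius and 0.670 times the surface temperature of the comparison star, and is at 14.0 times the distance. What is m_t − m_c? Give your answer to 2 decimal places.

3.58

L_t/L_c = (6.00)²(0.670)⁴ = 7.254.
F_t/F_c = (L_t/L_c)/(d_t/d_c)² = 7.254/196.0 = 0.03701.
m_t − m_c = −2.5 log₁₀(0.03701) = 3.58.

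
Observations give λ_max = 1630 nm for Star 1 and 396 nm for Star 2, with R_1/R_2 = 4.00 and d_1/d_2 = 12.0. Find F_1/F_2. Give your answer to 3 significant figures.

3.87×10^-4

Wien's law: T_1/T_2 = λ_2/λ_1 = 396/1630 = 0.2429.
L_1/L_2 = (R_1/R_2)²(T_1/T_2)⁴ = (4.00)²(0.2429)⁴ = 0.05574.
F_1/F_2 = (L_1/L_2)/(d_1/d_2)² = 0.05574/(12.0)² = 3.871×10^-4.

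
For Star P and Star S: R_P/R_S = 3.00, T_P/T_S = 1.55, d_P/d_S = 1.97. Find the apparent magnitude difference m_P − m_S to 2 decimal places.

-2.82

L_P/L_S = (3.00)²(1.55)⁴ = 51.95.
F_P/F_S = (L_P/L_S)/(d_P/d_S)² = 51.95/3.881 = 13.39.
m_P − m_S = −2.5 log₁₀(13.39) = -2.82.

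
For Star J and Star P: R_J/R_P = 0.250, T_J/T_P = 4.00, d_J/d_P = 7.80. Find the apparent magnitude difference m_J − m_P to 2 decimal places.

L_J/L_P = (0.250)²(4.00)⁴ = 16.00.
F_J/F_P = (L_J/L_P)/(d_J/d_P)² = 16.00/60.84 = 0.2630.
m_J − m_P = −2.5 log₁₀(0.2630) = 1.45.

1.45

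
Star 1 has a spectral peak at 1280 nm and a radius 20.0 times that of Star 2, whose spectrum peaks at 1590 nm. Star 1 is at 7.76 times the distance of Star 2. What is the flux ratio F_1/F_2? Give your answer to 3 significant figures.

Wien's law: T_1/T_2 = λ_2/λ_1 = 1590/1280 = 1.242.
L_1/L_2 = (R_1/R_2)²(T_1/T_2)⁴ = (20.0)²(1.242)⁴ = 952.4.
F_1/F_2 = (L_1/L_2)/(d_1/d_2)² = 952.4/(7.76)² = 15.82.

15.8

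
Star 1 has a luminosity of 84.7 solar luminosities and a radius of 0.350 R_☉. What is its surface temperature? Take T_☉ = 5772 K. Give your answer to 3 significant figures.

2.96×10^4 K

T/T_☉ = (L/L_☉)^(1/4) / (R/R_☉)^(1/2)
T = 5772 × (84.7)^(1/4) / √(0.350) = 5772 × 3.034 / 0.5916 = 2.960×10^4 K.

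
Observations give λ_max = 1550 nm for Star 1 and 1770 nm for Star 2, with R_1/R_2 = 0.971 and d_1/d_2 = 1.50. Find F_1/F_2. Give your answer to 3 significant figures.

Wien's law: T_1/T_2 = λ_2/λ_1 = 1770/1550 = 1.142.
L_1/L_2 = (R_1/R_2)²(T_1/T_2)⁴ = (0.971)²(1.142)⁴ = 1.603.
F_1/F_2 = (L_1/L_2)/(d_1/d_2)² = 1.603/(1.50)² = 0.7126.

0.713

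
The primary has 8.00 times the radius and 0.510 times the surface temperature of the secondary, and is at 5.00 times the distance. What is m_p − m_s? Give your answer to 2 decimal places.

1.90

L_p/L_s = (8.00)²(0.510)⁴ = 4.330.
F_p/F_s = (L_p/L_s)/(d_p/d_s)² = 4.330/25.00 = 0.1732.
m_p − m_s = −2.5 log₁₀(0.1732) = 1.90.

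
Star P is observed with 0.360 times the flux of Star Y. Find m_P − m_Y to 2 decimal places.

m_P − m_Y = −2.5 log₁₀(F_P/F_Y) = −2.5 log₁₀(0.360) = −2.5 × (-0.444) = 1.109.

1.11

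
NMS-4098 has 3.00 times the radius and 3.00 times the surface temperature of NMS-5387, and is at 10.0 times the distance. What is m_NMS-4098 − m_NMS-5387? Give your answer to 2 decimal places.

-2.16

L_NMS-4098/L_NMS-5387 = (3.00)²(3.00)⁴ = 729.0.
F_NMS-4098/F_NMS-5387 = (L_NMS-4098/L_NMS-5387)/(d_NMS-4098/d_NMS-5387)² = 729.0/100.0 = 7.290.
m_NMS-4098 − m_NMS-5387 = −2.5 log₁₀(7.290) = -2.16.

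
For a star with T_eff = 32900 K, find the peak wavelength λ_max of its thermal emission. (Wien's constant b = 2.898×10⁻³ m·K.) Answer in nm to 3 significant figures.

λ_max = b/T = 2.898×10⁻³ / 32900 = 8.81×10^-8 m = 88.09 nm.

88.1 nm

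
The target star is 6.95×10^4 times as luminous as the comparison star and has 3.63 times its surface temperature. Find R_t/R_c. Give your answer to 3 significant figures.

20.0

L ∝ R²T⁴ gives R ∝ √L / T², so
R_t/R_c = √(6.95×10^4) / (3.63)² = 263.6 / 13.18 = 20.01.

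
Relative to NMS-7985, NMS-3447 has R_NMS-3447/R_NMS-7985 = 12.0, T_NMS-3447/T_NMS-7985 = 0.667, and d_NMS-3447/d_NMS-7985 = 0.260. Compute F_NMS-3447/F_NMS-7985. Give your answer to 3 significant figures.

L_NMS-3447/L_NMS-7985 = (R_NMS-3447/R_NMS-7985)²(T_NMS-3447/T_NMS-7985)⁴ = (12.0)² × (0.667)⁴ = 28.50.
F_NMS-3447/F_NMS-7985 = (L_NMS-3447/L_NMS-7985)/(d_NMS-3447/d_NMS-7985)² = 28.50 / (0.260)² = 421.6.

422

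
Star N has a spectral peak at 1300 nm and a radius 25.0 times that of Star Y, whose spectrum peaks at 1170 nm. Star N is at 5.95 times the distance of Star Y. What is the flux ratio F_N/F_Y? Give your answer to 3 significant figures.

11.6

Wien's law: T_N/T_Y = λ_Y/λ_N = 1170/1300 = 0.9000.
L_N/L_Y = (R_N/R_Y)²(T_N/T_Y)⁴ = (25.0)²(0.9000)⁴ = 410.1.
F_N/F_Y = (L_N/L_Y)/(d_N/d_Y)² = 410.1/(5.95)² = 11.58.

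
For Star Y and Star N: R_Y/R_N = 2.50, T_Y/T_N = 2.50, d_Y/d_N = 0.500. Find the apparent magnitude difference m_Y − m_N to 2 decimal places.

L_Y/L_N = (2.50)²(2.50)⁴ = 244.1.
F_Y/F_N = (L_Y/L_N)/(d_Y/d_N)² = 244.1/0.2500 = 976.6.
m_Y − m_N = −2.5 log₁₀(976.6) = -7.47.

-7.47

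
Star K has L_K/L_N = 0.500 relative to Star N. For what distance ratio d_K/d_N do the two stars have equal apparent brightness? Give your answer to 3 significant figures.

0.707

Equal flux requires L_K/d_K² = L_N/d_N², so d_K/d_N = √(L_K/L_N)
= √(0.500) = 0.7071.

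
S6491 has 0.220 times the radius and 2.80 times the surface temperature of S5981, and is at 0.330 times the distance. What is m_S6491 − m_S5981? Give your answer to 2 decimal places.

-3.59

L_S6491/L_S5981 = (0.220)²(2.80)⁴ = 2.975.
F_S6491/F_S5981 = (L_S6491/L_S5981)/(d_S6491/d_S5981)² = 2.975/0.1089 = 27.32.
m_S6491 − m_S5981 = −2.5 log₁₀(27.32) = -3.59.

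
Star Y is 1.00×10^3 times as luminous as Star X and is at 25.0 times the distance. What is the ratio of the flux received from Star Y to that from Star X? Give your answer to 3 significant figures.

1.60

F = L/(4πd²), so F_Y/F_X = (L_Y/L_X) / (d_Y/d_X)²
= 1.00×10^3 / (25.0)² = 1.00×10^3 / 625.0 = 1.600.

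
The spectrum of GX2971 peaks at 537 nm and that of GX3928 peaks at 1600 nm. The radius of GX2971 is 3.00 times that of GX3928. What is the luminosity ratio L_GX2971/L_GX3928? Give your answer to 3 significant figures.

Wien's law gives T ∝ 1/λ_max, so T_GX2971/T_GX3928 = λ_GX3928/λ_GX2971 = 1600/537 = 2.980.
Then L ∝ R²T⁴ gives L_GX2971/L_GX3928 = (3.00)² × (2.980)⁴ = 9.000 × 78.81 = 709.3.

709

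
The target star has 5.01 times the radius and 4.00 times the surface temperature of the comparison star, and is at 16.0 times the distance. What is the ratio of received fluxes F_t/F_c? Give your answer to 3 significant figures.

L_t/L_c = (R_t/R_c)²(T_t/T_c)⁴ = (5.01)² × (4.00)⁴ = 6426.
F_t/F_c = (L_t/L_c)/(d_t/d_c)² = 6426 / (16.0)² = 25.10.

25.1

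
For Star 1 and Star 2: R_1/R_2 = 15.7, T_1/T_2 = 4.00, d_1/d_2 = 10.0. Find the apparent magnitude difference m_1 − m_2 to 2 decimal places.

-7.00

L_1/L_2 = (15.7)²(4.00)⁴ = 6.310×10^4.
F_1/F_2 = (L_1/L_2)/(d_1/d_2)² = 6.310×10^4/100.0 = 631.0.
m_1 − m_2 = −2.5 log₁₀(631.0) = -7.00.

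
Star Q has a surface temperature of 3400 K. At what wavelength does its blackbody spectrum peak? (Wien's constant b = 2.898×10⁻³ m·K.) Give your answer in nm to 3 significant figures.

852 nm

λ_max = b/T = 2.898×10⁻³ / 3400 = 8.52×10^-7 m = 852.4 nm.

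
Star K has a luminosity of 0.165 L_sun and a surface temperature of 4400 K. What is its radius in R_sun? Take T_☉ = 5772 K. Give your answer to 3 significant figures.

0.699 R_sun

R/R_☉ = √(L/L_☉) / (T/T_☉)² = √(0.165) / (0.7623)²
       = 0.4062 / 0.5811 = 0.6990.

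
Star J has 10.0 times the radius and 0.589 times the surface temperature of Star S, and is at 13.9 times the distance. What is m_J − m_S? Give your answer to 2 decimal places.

3.01

L_J/L_S = (10.0)²(0.589)⁴ = 12.04.
F_J/F_S = (L_J/L_S)/(d_J/d_S)² = 12.04/193.2 = 0.06229.
m_J − m_S = −2.5 log₁₀(0.06229) = 3.01.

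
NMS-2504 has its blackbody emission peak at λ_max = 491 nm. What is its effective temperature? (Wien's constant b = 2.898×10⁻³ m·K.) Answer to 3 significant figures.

T = b/λ_max = 2.898×10⁻³ / (491×10⁻⁹) = 5902 K.

5.90×10^3 K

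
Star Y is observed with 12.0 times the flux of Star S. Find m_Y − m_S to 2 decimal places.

m_Y − m_S = −2.5 log₁₀(F_Y/F_S) = −2.5 log₁₀(12.0) = −2.5 × (1.079) = -2.698.

-2.70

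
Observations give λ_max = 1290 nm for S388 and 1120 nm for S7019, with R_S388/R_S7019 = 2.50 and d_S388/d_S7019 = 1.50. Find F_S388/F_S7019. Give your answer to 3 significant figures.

Wien's law: T_S388/T_S7019 = λ_S7019/λ_S388 = 1120/1290 = 0.8682.
L_S388/L_S7019 = (R_S388/R_S7019)²(T_S388/T_S7019)⁴ = (2.50)²(0.8682)⁴ = 3.551.
F_S388/F_S7019 = (L_S388/L_S7019)/(d_S388/d_S7019)² = 3.551/(1.50)² = 1.578.

1.58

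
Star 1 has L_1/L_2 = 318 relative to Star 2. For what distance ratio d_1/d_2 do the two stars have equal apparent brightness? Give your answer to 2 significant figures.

Equal flux requires L_1/d_1² = L_2/d_2², so d_1/d_2 = √(L_1/L_2)
= √(318) = 17.83.

18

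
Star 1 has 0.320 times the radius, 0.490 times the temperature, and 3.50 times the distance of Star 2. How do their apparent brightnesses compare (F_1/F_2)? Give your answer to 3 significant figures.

4.82×10^-4

L_1/L_2 = (R_1/R_2)²(T_1/T_2)⁴ = (0.320)² × (0.490)⁴ = 0.005903.
F_1/F_2 = (L_1/L_2)/(d_1/d_2)² = 0.005903 / (3.50)² = 4.819×10^-4.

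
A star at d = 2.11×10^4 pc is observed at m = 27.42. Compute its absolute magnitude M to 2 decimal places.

M = m − 5 log₁₀(d/10 pc) = 27.42 − 5 log₁₀(2.11×10^4/10)
  = 27.42 − 5 × 3.324 = 27.42 − 16.62 = 10.80.

10.80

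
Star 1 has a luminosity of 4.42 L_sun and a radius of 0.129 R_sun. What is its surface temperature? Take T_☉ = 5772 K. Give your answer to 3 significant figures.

2.33×10^4 K

T/T_☉ = (L/L_☉)^(1/4) / (R/R_☉)^(1/2)
T = 5772 × (4.42)^(1/4) / √(0.129) = 5772 × 1.450 / 0.3592 = 2.330×10^4 K.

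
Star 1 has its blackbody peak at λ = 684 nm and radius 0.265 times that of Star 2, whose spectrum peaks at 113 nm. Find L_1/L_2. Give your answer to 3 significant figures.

5.23×10^-5

Wien's law gives T ∝ 1/λ_max, so T_1/T_2 = λ_2/λ_1 = 113/684 = 0.1652.
Then L ∝ R²T⁴ gives L_1/L_2 = (0.265)² × (0.1652)⁴ = 0.07023 × 7.449×10^-4 = 5.231×10^-5.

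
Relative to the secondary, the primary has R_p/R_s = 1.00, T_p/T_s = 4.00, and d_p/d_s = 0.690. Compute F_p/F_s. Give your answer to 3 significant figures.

538

L_p/L_s = (R_p/R_s)²(T_p/T_s)⁴ = (1.00)² × (4.00)⁴ = 256.0.
F_p/F_s = (L_p/L_s)/(d_p/d_s)² = 256.0 / (0.690)² = 537.7.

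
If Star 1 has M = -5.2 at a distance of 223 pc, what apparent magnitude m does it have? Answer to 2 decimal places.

m = M + 5 log₁₀(d/10 pc) = -5.2 + 5 log₁₀(223/10)
  = -5.2 + 5 × 1.348 = -5.2 + 6.74 = 1.54.

1.54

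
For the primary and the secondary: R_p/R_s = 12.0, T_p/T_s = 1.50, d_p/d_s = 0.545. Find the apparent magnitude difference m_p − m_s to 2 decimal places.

L_p/L_s = (12.0)²(1.50)⁴ = 729.0.
F_p/F_s = (L_p/L_s)/(d_p/d_s)² = 729.0/0.2970 = 2454.
m_p − m_s = −2.5 log₁₀(2454) = -8.47.

-8.47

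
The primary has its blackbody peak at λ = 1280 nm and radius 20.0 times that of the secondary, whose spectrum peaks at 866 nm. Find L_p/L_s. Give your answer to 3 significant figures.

Wien's law gives T ∝ 1/λ_max, so T_p/T_s = λ_s/λ_p = 866/1280 = 0.6766.
Then L ∝ R²T⁴ gives L_p/L_s = (20.0)² × (0.6766)⁴ = 400.0 × 0.2095 = 83.81.

83.8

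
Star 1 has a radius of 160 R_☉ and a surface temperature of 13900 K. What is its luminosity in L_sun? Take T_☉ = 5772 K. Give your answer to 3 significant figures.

8.61×10^5 L_sun

L/L_☉ = (R/R_☉)² (T/T_☉)⁴ = (160)² × (13900/5772)⁴
       = 2.560×10^4 × (2.408)⁴ = 2.560×10^4 × 33.63 = 8.610×10^5.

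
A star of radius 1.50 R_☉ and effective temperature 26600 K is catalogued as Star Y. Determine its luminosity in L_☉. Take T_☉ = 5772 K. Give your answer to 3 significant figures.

1.01×10^3 L_☉

L/L_☉ = (R/R_☉)² (T/T_☉)⁴ = (1.50)² × (26600/5772)⁴
       = 2.250 × (4.608)⁴ = 2.250 × 451.0 = 1015.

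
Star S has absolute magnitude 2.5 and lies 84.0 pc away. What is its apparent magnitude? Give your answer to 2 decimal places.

7.12

m = M + 5 log₁₀(d/10 pc) = 2.5 + 5 log₁₀(84.0/10)
  = 2.5 + 5 × 0.924 = 2.5 + 4.62 = 7.12.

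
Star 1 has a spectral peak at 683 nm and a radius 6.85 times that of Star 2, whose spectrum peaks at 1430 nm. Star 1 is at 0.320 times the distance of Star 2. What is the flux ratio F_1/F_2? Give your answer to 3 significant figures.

8.81×10^3

Wien's law: T_1/T_2 = λ_2/λ_1 = 1430/683 = 2.094.
L_1/L_2 = (R_1/R_2)²(T_1/T_2)⁴ = (6.85)²(2.094)⁴ = 901.7.
F_1/F_2 = (L_1/L_2)/(d_1/d_2)² = 901.7/(0.320)² = 8805.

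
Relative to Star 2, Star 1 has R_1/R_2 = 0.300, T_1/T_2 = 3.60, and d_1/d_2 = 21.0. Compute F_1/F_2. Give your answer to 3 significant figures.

0.0343

L_1/L_2 = (R_1/R_2)²(T_1/T_2)⁴ = (0.300)² × (3.60)⁴ = 15.12.
F_1/F_2 = (L_1/L_2)/(d_1/d_2)² = 15.12 / (21.0)² = 0.03428.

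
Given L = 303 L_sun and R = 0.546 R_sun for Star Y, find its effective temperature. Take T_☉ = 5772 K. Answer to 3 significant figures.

3.26×10^4 K

T/T_☉ = (L/L_☉)^(1/4) / (R/R_☉)^(1/2)
T = 5772 × (303)^(1/4) / √(0.546) = 5772 × 4.172 / 0.7389 = 3.259×10^4 K.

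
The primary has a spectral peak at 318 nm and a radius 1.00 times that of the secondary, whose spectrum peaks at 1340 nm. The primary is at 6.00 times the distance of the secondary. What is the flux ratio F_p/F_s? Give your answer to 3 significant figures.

Wien's law: T_p/T_s = λ_s/λ_p = 1340/318 = 4.214.
L_p/L_s = (R_p/R_s)²(T_p/T_s)⁴ = (1.00)²(4.214)⁴ = 315.3.
F_p/F_s = (L_p/L_s)/(d_p/d_s)² = 315.3/(6.00)² = 8.758.

8.76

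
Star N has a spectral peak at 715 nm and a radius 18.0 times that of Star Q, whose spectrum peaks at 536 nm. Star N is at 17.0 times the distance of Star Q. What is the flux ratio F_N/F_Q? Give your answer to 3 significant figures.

Wien's law: T_N/T_Q = λ_Q/λ_N = 536/715 = 0.7497.
L_N/L_Q = (R_N/R_Q)²(T_N/T_Q)⁴ = (18.0)²(0.7497)⁴ = 102.3.
F_N/F_Q = (L_N/L_Q)/(d_N/d_Q)² = 102.3/(17.0)² = 0.3541.

0.354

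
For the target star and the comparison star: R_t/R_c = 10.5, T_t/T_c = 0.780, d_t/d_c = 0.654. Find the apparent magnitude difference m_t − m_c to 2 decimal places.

L_t/L_c = (10.5)²(0.780)⁴ = 40.81.
F_t/F_c = (L_t/L_c)/(d_t/d_c)² = 40.81/0.4277 = 95.41.
m_t − m_c = −2.5 log₁₀(95.41) = -4.95.

-4.95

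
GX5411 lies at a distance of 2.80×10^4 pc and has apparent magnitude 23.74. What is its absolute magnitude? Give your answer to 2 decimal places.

6.50

M = m − 5 log₁₀(d/10 pc) = 23.74 − 5 log₁₀(2.80×10^4/10)
  = 23.74 − 5 × 3.447 = 23.74 − 17.24 = 6.50.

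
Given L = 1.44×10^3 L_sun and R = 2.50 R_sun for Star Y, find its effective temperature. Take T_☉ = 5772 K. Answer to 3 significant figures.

T/T_☉ = (L/L_☉)^(1/4) / (R/R_☉)^(1/2)
T = 5772 × (1.44×10^3)^(1/4) / √(2.50) = 5772 × 6.160 / 1.581 = 2.249×10^4 K.

2.25×10^4 K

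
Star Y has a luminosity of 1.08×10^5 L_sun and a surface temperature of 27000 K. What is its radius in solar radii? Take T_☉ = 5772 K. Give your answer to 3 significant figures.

15.0 solar radii

R/R_☉ = √(L/L_☉) / (T/T_☉)² = √(1.08×10^5) / (4.678)²
       = 328.6 / 21.88 = 15.02.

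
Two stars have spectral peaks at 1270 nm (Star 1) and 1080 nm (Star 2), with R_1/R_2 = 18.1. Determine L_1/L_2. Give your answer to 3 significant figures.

Wien's law gives T ∝ 1/λ_max, so T_1/T_2 = λ_2/λ_1 = 1080/1270 = 0.8504.
Then L ∝ R²T⁴ gives L_1/L_2 = (18.1)² × (0.8504)⁴ = 327.6 × 0.5230 = 171.3.

171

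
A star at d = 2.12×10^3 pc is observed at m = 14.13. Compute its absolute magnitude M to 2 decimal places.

2.50

M = m − 5 log₁₀(d/10 pc) = 14.13 − 5 log₁₀(2.12×10^3/10)
  = 14.13 − 5 × 2.326 = 14.13 − 11.63 = 2.50.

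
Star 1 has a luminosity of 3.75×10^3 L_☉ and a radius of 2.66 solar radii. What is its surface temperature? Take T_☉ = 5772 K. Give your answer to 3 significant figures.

2.77×10^4 K

T/T_☉ = (L/L_☉)^(1/4) / (R/R_☉)^(1/2)
T = 5772 × (3.75×10^3)^(1/4) / √(2.66) = 5772 × 7.825 / 1.631 = 2.769×10^4 K.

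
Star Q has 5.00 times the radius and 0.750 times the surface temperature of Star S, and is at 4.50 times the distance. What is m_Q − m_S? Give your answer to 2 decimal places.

L_Q/L_S = (5.00)²(0.750)⁴ = 7.910.
F_Q/F_S = (L_Q/L_S)/(d_Q/d_S)² = 7.910/20.25 = 0.3906.
m_Q − m_S = −2.5 log₁₀(0.3906) = 1.02.

1.02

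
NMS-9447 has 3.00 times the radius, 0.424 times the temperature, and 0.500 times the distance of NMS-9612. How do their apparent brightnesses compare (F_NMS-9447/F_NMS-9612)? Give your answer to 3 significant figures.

1.16

L_NMS-9447/L_NMS-9612 = (R_NMS-9447/R_NMS-9612)²(T_NMS-9447/T_NMS-9612)⁴ = (3.00)² × (0.424)⁴ = 0.2909.
F_NMS-9447/F_NMS-9612 = (L_NMS-9447/L_NMS-9612)/(d_NMS-9447/d_NMS-9612)² = 0.2909 / (0.500)² = 1.163.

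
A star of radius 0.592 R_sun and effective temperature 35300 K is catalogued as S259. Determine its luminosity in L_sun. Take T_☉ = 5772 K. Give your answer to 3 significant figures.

490 L_sun

L/L_☉ = (R/R_☉)² (T/T_☉)⁴ = (0.592)² × (35300/5772)⁴
       = 0.3505 × (6.116)⁴ = 0.3505 × 1399 = 490.3.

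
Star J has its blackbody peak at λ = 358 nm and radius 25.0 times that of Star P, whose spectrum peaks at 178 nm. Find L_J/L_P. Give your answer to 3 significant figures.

Wien's law gives T ∝ 1/λ_max, so T_J/T_P = λ_P/λ_J = 178/358 = 0.4972.
Then L ∝ R²T⁴ gives L_J/L_P = (25.0)² × (0.4972)⁴ = 625.0 × 0.06112 = 38.20.

38.2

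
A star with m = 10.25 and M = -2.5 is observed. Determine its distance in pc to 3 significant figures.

m − M = 5 log₁₀(d/10 pc)
10.25 − (-2.5) = 12.75 = 5 log₁₀(d/10)
d = 10 × 10^(12.75/5) = 10 × 10^2.550 = 3548 pc.

3.55×10^3 pc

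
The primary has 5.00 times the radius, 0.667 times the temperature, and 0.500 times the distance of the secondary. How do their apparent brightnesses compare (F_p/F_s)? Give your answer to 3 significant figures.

19.8

L_p/L_s = (R_p/R_s)²(T_p/T_s)⁴ = (5.00)² × (0.667)⁴ = 4.948.
F_p/F_s = (L_p/L_s)/(d_p/d_s)² = 4.948 / (0.500)² = 19.79.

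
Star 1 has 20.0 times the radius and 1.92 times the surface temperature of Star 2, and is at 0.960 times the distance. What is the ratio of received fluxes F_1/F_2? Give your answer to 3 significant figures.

5.90×10^3

L_1/L_2 = (R_1/R_2)²(T_1/T_2)⁴ = (20.0)² × (1.92)⁴ = 5436.
F_1/F_2 = (L_1/L_2)/(d_1/d_2)² = 5436 / (0.960)² = 5898.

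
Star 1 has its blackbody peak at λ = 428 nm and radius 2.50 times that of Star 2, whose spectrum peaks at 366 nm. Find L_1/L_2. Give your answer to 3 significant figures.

3.34

Wien's law gives T ∝ 1/λ_max, so T_1/T_2 = λ_2/λ_1 = 366/428 = 0.8551.
Then L ∝ R²T⁴ gives L_1/L_2 = (2.50)² × (0.8551)⁴ = 6.250 × 0.5347 = 3.342.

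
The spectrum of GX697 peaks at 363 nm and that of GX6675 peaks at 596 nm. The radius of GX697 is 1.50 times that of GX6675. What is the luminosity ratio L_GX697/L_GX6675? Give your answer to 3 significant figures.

Wien's law gives T ∝ 1/λ_max, so T_GX697/T_GX6675 = λ_GX6675/λ_GX697 = 596/363 = 1.642.
Then L ∝ R²T⁴ gives L_GX697/L_GX6675 = (1.50)² × (1.642)⁴ = 2.250 × 7.267 = 16.35.

16.4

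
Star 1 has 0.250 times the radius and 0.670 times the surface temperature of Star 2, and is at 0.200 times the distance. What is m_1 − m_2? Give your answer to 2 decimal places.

L_1/L_2 = (0.250)²(0.670)⁴ = 0.01259.
F_1/F_2 = (L_1/L_2)/(d_1/d_2)² = 0.01259/0.04000 = 0.3149.
m_1 − m_2 = −2.5 log₁₀(0.3149) = 1.25.

1.25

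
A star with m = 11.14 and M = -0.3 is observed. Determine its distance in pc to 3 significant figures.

m − M = 5 log₁₀(d/10 pc)
11.14 − (-0.3) = 11.44 = 5 log₁₀(d/10)
d = 10 × 10^(11.44/5) = 10 × 10^2.288 = 1941 pc.

1.94×10^3 pc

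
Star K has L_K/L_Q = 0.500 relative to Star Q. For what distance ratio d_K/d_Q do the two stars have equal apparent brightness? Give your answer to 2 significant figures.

0.71

Equal flux requires L_K/d_K² = L_Q/d_Q², so d_K/d_Q = √(L_K/L_Q)
= √(0.500) = 0.7071.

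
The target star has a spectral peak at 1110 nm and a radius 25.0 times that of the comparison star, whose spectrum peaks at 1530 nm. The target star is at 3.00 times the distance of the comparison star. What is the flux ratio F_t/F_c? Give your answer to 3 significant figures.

Wien's law: T_t/T_c = λ_c/λ_t = 1530/1110 = 1.378.
L_t/L_c = (R_t/R_c)²(T_t/T_c)⁴ = (25.0)²(1.378)⁴ = 2256.
F_t/F_c = (L_t/L_c)/(d_t/d_c)² = 2256/(3.00)² = 250.7.

251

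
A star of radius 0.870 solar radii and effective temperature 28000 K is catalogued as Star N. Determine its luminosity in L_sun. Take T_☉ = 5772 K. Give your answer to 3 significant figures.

419 L_sun

L/L_☉ = (R/R_☉)² (T/T_☉)⁴ = (0.870)² × (28000/5772)⁴
       = 0.7569 × (4.851)⁴ = 0.7569 × 553.8 = 419.1.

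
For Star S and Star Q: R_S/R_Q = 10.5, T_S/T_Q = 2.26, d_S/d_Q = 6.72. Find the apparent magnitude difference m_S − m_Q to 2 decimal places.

L_S/L_Q = (10.5)²(2.26)⁴ = 2876.
F_S/F_Q = (L_S/L_Q)/(d_S/d_Q)² = 2876/45.16 = 63.69.
m_S − m_Q = −2.5 log₁₀(63.69) = -4.51.

-4.51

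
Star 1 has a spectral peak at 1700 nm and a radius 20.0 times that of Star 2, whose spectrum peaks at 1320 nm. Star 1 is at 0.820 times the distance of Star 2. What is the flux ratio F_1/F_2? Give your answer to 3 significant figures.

216

Wien's law: T_1/T_2 = λ_2/λ_1 = 1320/1700 = 0.7765.
L_1/L_2 = (R_1/R_2)²(T_1/T_2)⁴ = (20.0)²(0.7765)⁴ = 145.4.
F_1/F_2 = (L_1/L_2)/(d_1/d_2)² = 145.4/(0.820)² = 216.2.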